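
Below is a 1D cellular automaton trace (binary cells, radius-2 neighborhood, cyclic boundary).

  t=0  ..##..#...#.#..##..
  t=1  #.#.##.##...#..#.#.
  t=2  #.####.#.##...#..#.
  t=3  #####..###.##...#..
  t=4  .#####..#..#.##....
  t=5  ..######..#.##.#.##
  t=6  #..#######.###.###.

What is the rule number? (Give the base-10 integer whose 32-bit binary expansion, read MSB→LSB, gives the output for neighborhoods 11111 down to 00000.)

3556174147

  nb #####: next=#  (t=3,i=2, bit31=1)
  nb ####.: next=#  (t=2,i=4, bit30=1)
  nb ###.#: next=.  (t=2,i=5, bit29=0)
  nb ###..: next=#  (t=3,i=4, bit28=1)
  nb ##.##: next=.  (t=1,i=6, bit27=0)
  nb ##.#.: next=.  (t=2,i=6, bit26=0)
  nb ##..#: next=#  (t=0,i=4, bit25=1)
  nb ##...: next=#  (t=0,i=17, bit24=1)
  nb #.###: next=#  (t=2,i=2, bit23=1)
  nb #.##.: next=#  (t=1,i=4, bit22=1)
  nb #.#.#: next=#  (t=1,i=0, bit21=1)
  nb #.#..: next=#  (t=0,i=12, bit20=1)
  nb #..##: next=.  (t=0,i=14, bit19=0)
  nb #..#.: next=#  (t=0,i=5, bit18=1)
  nb #...#: next=#  (t=0,i=8, bit17=1)
  nb #....: next=.  (t=0,i=18, bit16=0)
  nb .####: next=#  (t=2,i=3, bit15=1)
  nb .###.: next=#  (t=3,i=8, bit14=1)
  nb .##.#: next=#  (t=1,i=5, bit13=1)
  nb .##..: next=.  (t=0,i=3, bit12=0)
  nb .#.##: next=#  (t=1,i=3, bit11=1)
  nb .#.#.: next=.  (t=0,i=11, bit10=0)
  nb .#..#: next=.  (t=0,i=13, bit9=0)
  nb .#...: next=#  (t=0,i=7, bit8=1)
  nb ..###: next=.  (t=3,i=0, bit7=0)
  nb ..##.: next=#  (t=0,i=2, bit6=1)
  nb ..#.#: next=.  (t=0,i=10, bit5=0)
  nb ..#..: next=.  (t=0,i=6, bit4=0)
  nb ...##: next=.  (t=0,i=1, bit3=0)
  nb ...#.: next=.  (t=0,i=9, bit2=0)
  nb ....#: next=#  (t=0,i=0, bit1=1)
  nb .....: next=#  (t=4,i=17, bit0=1)
  bits 11010011111101101110100101000011 = 3556174147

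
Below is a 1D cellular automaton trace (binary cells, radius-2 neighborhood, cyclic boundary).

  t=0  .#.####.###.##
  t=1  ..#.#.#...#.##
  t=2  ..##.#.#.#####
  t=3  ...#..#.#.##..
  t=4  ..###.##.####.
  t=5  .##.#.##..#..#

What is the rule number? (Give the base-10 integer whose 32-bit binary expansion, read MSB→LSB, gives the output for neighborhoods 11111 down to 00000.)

2705375164

  nb #####: next=#  (t=2,i=11, bit31=1)
  nb ####.: next=.  (t=0,i=5, bit30=0)
  nb ###.#: next=#  (t=0,i=6, bit29=1)
  nb ###..: next=.  (t=2,i=13, bit28=0)
  nb ##.##: next=.  (t=0,i=7, bit27=0)
  nb ##.#.: next=.  (t=0,i=0, bit26=0)
  nb ##..#: next=.  (t=1,i=0, bit25=0)
  nb ##...: next=#  (t=3,i=12, bit24=1)
  nb #.###: next=.  (t=0,i=3, bit23=0)
  nb #.##.: next=#  (t=0,i=12, bit22=1)
  nb #.#.#: next=.  (t=0,i=1, bit21=0)
  nb #.#..: next=.  (t=1,i=6, bit20=0)
  nb #..##: next=.  (t=2,i=1, bit19=0)
  nb #..#.: next=.  (t=1,i=1, bit18=0)
  nb #...#: next=.  (t=1,i=8, bit17=0)
  nb #....: next=.  (t=3,i=13, bit16=0)
  nb .####: next=#  (t=0,i=4, bit15=1)
  nb .###.: next=.  (t=0,i=9, bit14=0)
  nb .##.#: next=#  (t=0,i=13, bit13=1)
  nb .##..: next=#  (t=1,i=13, bit12=1)
  nb .#.##: next=#  (t=0,i=2, bit11=1)
  nb .#.#.: next=#  (t=1,i=3, bit10=1)
  nb .#..#: next=#  (t=3,i=4, bit9=1)
  nb .#...: next=#  (t=1,i=7, bit8=1)
  nb ..###: next=#  (t=4,i=2, bit7=1)
  nb ..##.: next=.  (t=2,i=2, bit6=0)
  nb ..#.#: next=#  (t=1,i=2, bit5=1)
  nb ..#..: next=#  (t=3,i=3, bit4=1)
  nb ...##: next=#  (t=4,i=1, bit3=1)
  nb ...#.: next=#  (t=1,i=9, bit2=1)
  nb ....#: next=.  (t=3,i=1, bit1=0)
  nb .....: next=.  (t=3,i=0, bit0=0)
  bits 10100001010000001011111110111100 = 2705375164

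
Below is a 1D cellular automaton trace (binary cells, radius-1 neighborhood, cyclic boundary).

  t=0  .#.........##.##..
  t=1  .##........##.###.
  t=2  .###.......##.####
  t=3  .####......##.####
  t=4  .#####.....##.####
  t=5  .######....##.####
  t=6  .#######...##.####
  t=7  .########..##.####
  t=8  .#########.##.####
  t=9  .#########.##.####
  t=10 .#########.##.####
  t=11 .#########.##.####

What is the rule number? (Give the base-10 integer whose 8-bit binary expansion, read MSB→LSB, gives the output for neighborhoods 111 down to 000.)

  nb ###: next=#  (t=1,i=15, bit7=1)
  nb ##.: next=#  (t=0,i=12, bit6=1)
  nb #.#: next=.  (t=0,i=13, bit5=0)
  nb #..: next=#  (t=0,i=2, bit4=1)
  nb .##: next=#  (t=0,i=11, bit3=1)
  nb .#.: next=#  (t=0,i=1, bit2=1)
  nb ..#: next=.  (t=0,i=0, bit1=0)
  nb ...: next=.  (t=0,i=3, bit0=0)
  bits 11011100 = 220

220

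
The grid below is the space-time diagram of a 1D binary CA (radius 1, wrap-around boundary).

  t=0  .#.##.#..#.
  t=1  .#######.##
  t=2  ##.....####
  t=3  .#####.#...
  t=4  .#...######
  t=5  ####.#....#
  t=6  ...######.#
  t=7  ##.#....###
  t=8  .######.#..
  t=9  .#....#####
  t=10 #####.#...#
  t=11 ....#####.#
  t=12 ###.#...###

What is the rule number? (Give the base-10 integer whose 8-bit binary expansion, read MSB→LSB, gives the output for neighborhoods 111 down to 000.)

  ###|.  b7=0 t=1,i=2
  ##.|#  b6=1 t=0,i=4
  #.#|#  b5=1 t=0,i=2
  #..|#  b4=1 t=0,i=7
  .##|#  b3=1 t=0,i=3
  .#.|#  b2=1 t=0,i=1
  ..#|.  b1=0 t=0,i=0
  ...|#  b0=1 t=2,i=3
  bits 01111101 = 125

125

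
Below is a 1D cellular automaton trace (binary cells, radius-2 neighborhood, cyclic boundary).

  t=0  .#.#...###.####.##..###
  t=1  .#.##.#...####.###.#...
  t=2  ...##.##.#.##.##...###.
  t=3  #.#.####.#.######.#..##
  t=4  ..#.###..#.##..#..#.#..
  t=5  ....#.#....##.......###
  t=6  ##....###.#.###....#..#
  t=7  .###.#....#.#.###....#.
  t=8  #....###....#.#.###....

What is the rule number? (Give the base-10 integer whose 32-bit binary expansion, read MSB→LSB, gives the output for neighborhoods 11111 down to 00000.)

  #####|.  b31=0 t=3,i=13
  ####.|#  b30=1 t=0,i=13
  ###.#|.  b29=0 t=0,i=9
  ###..|#  b28=1 t=2,i=21
  ##.##|#  b27=1 t=0,i=10
  ##.#.|.  b26=0 t=0,i=0
  ##..#|.  b25=0 t=0,i=18
  ##...|#  b24=1 t=2,i=16
  #.###|#  b23=1 t=0,i=11
  #.##.|#  b22=1 t=0,i=16
  #.#.#|#  b21=1 t=0,i=1
  #.#..|#  b20=1 t=0,i=3
  #..##|#  b19=1 t=0,i=19
  #..#.|.  b18=0 t=4,i=8
  #...#|.  b17=0 t=0,i=5
  #....|#  b16=1 t=1,i=21
  .####|#  b15=1 t=0,i=12
  .###.|.  b14=0 t=0,i=8
  .##.#|#  b13=1 t=1,i=4
  .##..|#  b12=1 t=0,i=17
  .#.##|.  b11=0 t=1,i=2
  .#.#.|.  b10=0 t=0,i=2
  .#..#|.  b9=0 t=3,i=19
  .#...|#  b8=1 t=0,i=4
  ..###|.  b7=0 t=0,i=7
  ..##.|.  b6=0 t=2,i=3
  ..#.#|.  b5=0 t=1,i=1
  ..#..|.  b4=0 t=4,i=15
  ...##|#  b3=1 t=0,i=6
  ...#.|.  b2=0 t=1,i=0
  ....#|.  b1=0 t=1,i=22
  .....|.  b0=0 t=5,i=15
  bits 01011001111110011011000100001000 = 1509536008

1509536008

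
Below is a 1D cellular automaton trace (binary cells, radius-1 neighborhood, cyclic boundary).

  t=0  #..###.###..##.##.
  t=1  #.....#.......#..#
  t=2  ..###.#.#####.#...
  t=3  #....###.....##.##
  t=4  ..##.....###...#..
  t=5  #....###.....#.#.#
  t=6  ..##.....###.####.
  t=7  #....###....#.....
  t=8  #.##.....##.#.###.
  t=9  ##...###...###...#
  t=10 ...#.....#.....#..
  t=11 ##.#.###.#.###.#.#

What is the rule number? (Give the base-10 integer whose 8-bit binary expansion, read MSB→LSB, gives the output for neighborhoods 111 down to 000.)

37

  [7] ### => .  t=0,i=4
  [6] ##. => .  t=0,i=5
  [5] #.# => #  t=0,i=6
  [4] #.. => .  t=0,i=1
  [3] .## => .  t=0,i=3
  [2] .#. => #  t=0,i=0
  [1] ..# => .  t=0,i=2
  [0] ... => #  t=1,i=2
  bits 00100101 = 37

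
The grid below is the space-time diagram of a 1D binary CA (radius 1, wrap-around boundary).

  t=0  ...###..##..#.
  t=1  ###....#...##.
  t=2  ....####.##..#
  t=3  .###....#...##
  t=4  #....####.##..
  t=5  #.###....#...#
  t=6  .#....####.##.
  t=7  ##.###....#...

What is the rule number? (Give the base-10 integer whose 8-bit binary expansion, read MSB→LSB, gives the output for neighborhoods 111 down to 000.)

  ###|.  b7=0 t=0,i=4
  ##.|.  b6=0 t=0,i=5
  #.#|#  b5=1 t=1,i=13
  #..|.  b4=0 t=0,i=6
  .##|.  b3=0 t=0,i=3
  .#.|#  b2=1 t=0,i=12
  ..#|#  b1=1 t=0,i=2
  ...|#  b0=1 t=0,i=0
  bits 00100111 = 39

39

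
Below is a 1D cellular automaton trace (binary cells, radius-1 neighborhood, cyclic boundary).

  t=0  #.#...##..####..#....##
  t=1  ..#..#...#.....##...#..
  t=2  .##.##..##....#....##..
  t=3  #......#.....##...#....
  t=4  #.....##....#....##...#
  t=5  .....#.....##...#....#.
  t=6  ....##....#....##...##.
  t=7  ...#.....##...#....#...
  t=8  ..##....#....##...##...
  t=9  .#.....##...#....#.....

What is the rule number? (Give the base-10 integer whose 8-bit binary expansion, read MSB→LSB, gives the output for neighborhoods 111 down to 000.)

  [7] ### => .  t=0,i=11
  [6] ##. => .  t=0,i=0
  [5] #.# => .  t=0,i=1
  [4] #.. => .  t=0,i=3
  [3] .## => .  t=0,i=6
  [2] .#. => #  t=0,i=2
  [1] ..# => #  t=0,i=5
  [0] ... => .  t=0,i=4
  bits 00000110 = 6

6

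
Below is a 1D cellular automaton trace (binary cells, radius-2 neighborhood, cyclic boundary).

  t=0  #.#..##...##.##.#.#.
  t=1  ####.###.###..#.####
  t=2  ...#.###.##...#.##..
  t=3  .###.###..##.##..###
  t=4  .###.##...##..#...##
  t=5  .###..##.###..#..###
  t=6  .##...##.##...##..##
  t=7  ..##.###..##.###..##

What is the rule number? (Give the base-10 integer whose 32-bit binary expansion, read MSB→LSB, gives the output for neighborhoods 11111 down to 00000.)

  ##### -> .   bit 31 = 0  t=1,i=0
  ####. -> .   bit 30 = 0  t=1,i=2
  ###.# -> #   bit 29 = 1  t=1,i=3
  ###.. -> .   bit 28 = 0  t=1,i=11
  ##.## -> .   bit 27 = 0  t=0,i=12
  ##.#. -> .   bit 26 = 0  t=0,i=15
  ##..# -> .   bit 25 = 0  t=1,i=12
  ##... -> #   bit 24 = 1  t=0,i=7
  #.### -> #   bit 23 = 1  t=1,i=5
  #.##. -> .   bit 22 = 0  t=0,i=13
  #.#.# -> #   bit 21 = 1  t=0,i=0
  #.#.. -> #   bit 20 = 1  t=0,i=2
  #..## -> .   bit 19 = 0  t=0,i=4
  #..#. -> .   bit 18 = 0  t=1,i=13
  #...# -> .   bit 17 = 0  t=0,i=8
  #.... -> #   bit 16 = 1  t=2,i=19
  .#### -> #   bit 15 = 1  t=1,i=17
  .###. -> #   bit 14 = 1  t=1,i=6
  .##.# -> #   bit 13 = 1  t=0,i=11
  .##.. -> #   bit 12 = 1  t=0,i=6
  .#.## -> .   bit 11 = 0  t=1,i=15
  .#.#. -> #   bit 10 = 1  t=0,i=1
  .#..# -> #   bit 9 = 1  t=0,i=3
  .#... -> .   bit 8 = 0  t=4,i=15
  ..### -> .   bit 7 = 0  t=3,i=17
  ..##. -> #   bit 6 = 1  t=0,i=5
  ..#.# -> #   bit 5 = 1  t=1,i=14
  ..#.. -> #   bit 4 = 1  t=4,i=14
  ...## -> #   bit 3 = 1  t=0,i=9
  ...#. -> #   bit 2 = 1  t=2,i=2
  ....# -> #   bit 1 = 1  t=2,i=1
  ..... -> .   bit 0 = 0  t=2,i=0
  bits 00100001101100011111011001111110 = 565311102

565311102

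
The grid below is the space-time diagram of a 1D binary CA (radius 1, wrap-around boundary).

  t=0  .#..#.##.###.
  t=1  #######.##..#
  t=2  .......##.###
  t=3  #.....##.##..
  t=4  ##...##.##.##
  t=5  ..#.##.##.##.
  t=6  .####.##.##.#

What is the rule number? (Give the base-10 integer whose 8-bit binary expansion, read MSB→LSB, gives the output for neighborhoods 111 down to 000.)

62

  ### -> .   bit 7 = 0  t=0,i=10
  ##. -> .   bit 6 = 0  t=0,i=7
  #.# -> #   bit 5 = 1  t=0,i=5
  #.. -> #   bit 4 = 1  t=0,i=2
  .## -> #   bit 3 = 1  t=0,i=6
  .#. -> #   bit 2 = 1  t=0,i=1
  ..# -> #   bit 1 = 1  t=0,i=0
  ... -> .   bit 0 = 0  t=2,i=1
  bits 00111110 = 62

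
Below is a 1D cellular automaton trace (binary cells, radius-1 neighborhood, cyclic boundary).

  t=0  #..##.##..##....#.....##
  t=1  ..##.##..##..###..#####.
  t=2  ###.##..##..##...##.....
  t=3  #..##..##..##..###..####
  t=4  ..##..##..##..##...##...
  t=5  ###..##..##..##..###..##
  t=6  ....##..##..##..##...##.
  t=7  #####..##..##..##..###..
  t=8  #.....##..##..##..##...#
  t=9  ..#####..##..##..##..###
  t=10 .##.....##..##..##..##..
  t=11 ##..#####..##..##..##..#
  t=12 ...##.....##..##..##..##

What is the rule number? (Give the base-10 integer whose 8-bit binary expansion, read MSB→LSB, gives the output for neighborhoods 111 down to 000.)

43

  ### -> .   bit 7 = 0  t=0,i=23
  ##. -> .   bit 6 = 0  t=0,i=0
  #.# -> #   bit 5 = 1  t=0,i=5
  #.. -> .   bit 4 = 0  t=0,i=1
  .## -> #   bit 3 = 1  t=0,i=3
  .#. -> .   bit 2 = 0  t=0,i=16
  ..# -> #   bit 1 = 1  t=0,i=2
  ... -> #   bit 0 = 1  t=0,i=13
  bits 00101011 = 43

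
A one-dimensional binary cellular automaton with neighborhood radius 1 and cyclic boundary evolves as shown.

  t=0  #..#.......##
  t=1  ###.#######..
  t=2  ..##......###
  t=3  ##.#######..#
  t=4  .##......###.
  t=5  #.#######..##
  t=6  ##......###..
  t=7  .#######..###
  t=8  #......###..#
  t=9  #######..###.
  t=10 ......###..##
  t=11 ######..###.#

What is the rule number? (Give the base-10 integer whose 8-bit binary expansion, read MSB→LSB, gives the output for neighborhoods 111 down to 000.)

115

  ### -> .   bit 7 = 0  t=0,i=12
  ##. -> #   bit 6 = 1  t=0,i=0
  #.# -> #   bit 5 = 1  t=1,i=3
  #.. -> #   bit 4 = 1  t=0,i=1
  .## -> .   bit 3 = 0  t=0,i=11
  .#. -> .   bit 2 = 0  t=0,i=3
  ..# -> #   bit 1 = 1  t=0,i=2
  ... -> #   bit 0 = 1  t=0,i=5
  bits 01110011 = 115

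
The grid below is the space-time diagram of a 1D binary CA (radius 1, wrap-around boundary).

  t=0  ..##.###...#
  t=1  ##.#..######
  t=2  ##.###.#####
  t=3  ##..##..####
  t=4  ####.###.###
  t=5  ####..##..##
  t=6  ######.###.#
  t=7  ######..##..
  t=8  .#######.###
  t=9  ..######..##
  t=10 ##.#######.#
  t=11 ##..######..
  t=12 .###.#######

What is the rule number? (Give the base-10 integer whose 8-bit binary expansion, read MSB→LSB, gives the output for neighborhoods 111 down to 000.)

215

  [7] ### => #  t=0,i=6
  [6] ##. => #  t=0,i=3
  [5] #.# => .  t=0,i=4
  [4] #.. => #  t=0,i=0
  [3] .## => .  t=0,i=2
  [2] .#. => #  t=0,i=11
  [1] ..# => #  t=0,i=1
  [0] ... => #  t=0,i=9
  bits 11010111 = 215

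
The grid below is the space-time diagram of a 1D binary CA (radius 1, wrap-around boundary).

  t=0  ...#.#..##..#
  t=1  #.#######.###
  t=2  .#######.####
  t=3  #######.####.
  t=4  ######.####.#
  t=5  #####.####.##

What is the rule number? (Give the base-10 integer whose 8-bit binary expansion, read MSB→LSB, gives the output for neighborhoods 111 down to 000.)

190

  ### -> #   bit 7 = 1  t=1,i=3
  ##. -> .   bit 6 = 0  t=0,i=9
  #.# -> #   bit 5 = 1  t=0,i=4
  #.. -> #   bit 4 = 1  t=0,i=0
  .## -> #   bit 3 = 1  t=0,i=8
  .#. -> #   bit 2 = 1  t=0,i=3
  ..# -> #   bit 1 = 1  t=0,i=2
  ... -> .   bit 0 = 0  t=0,i=1
  bits 10111110 = 190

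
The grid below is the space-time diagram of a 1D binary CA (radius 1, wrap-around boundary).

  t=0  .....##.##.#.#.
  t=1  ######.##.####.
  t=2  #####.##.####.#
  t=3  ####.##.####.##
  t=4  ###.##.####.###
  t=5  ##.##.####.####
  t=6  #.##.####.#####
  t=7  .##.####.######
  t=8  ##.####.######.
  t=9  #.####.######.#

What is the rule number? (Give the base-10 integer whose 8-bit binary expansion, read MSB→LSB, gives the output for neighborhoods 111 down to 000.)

175

  [7] ### => #  t=1,i=1
  [6] ##. => .  t=0,i=6
  [5] #.# => #  t=0,i=7
  [4] #.. => .  t=0,i=14
  [3] .## => #  t=0,i=5
  [2] .#. => #  t=0,i=11
  [1] ..# => #  t=0,i=4
  [0] ... => #  t=0,i=0
  bits 10101111 = 175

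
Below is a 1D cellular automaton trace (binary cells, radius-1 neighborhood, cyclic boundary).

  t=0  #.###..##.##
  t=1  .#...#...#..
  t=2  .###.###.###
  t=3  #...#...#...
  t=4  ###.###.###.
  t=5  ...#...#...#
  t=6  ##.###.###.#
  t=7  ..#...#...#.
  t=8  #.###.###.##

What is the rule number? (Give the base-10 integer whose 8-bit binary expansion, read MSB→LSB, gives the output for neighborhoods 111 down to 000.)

53

  nb ###: next=.  (t=0,i=3, bit7=0)
  nb ##.: next=.  (t=0,i=0, bit6=0)
  nb #.#: next=#  (t=0,i=1, bit5=1)
  nb #..: next=#  (t=0,i=5, bit4=1)
  nb .##: next=.  (t=0,i=2, bit3=0)
  nb .#.: next=#  (t=1,i=1, bit2=1)
  nb ..#: next=.  (t=0,i=6, bit1=0)
  nb ...: next=#  (t=1,i=3, bit0=1)
  bits 00110101 = 53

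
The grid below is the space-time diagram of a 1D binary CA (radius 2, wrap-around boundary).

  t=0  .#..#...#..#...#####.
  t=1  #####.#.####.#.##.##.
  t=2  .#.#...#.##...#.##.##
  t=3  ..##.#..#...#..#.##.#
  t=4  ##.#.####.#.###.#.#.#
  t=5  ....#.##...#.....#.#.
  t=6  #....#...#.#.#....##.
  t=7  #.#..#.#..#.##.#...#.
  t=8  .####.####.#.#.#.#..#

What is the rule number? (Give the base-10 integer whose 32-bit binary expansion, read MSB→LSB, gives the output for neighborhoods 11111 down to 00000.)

  ##### -> .   bit 31 = 0  t=0,i=17
  ####. -> #   bit 30 = 1  t=0,i=18
  ###.# -> .   bit 29 = 0  t=1,i=4
  ###.. -> #   bit 28 = 1  t=0,i=19
  ##.## -> #   bit 27 = 1  t=1,i=17
  ##.#. -> .   bit 26 = 0  t=1,i=5
  ##..# -> .   bit 25 = 0  t=0,i=20
  ##... -> .   bit 24 = 0  t=2,i=11
  #.### -> .   bit 23 = 0  t=1,i=0
  #.##. -> .   bit 22 = 0  t=1,i=15
  #.#.# -> .   bit 21 = 0  t=1,i=6
  #.#.. -> #   bit 20 = 1  t=2,i=3
  #..## -> #   bit 19 = 1  t=3,i=1
  #..#. -> #   bit 18 = 1  t=0,i=0
  #...# -> #   bit 17 = 1  t=0,i=6
  #.... -> #   bit 16 = 1  t=5,i=0
  .#### -> #   bit 15 = 1  t=0,i=16
  .###. -> .   bit 14 = 0  t=4,i=0
  .##.# -> #   bit 13 = 1  t=1,i=16
  .##.. -> .   bit 12 = 0  t=2,i=10
  .#.## -> #   bit 11 = 1  t=1,i=7
  .#.#. -> #   bit 10 = 1  t=2,i=2
  .#..# -> #   bit 9 = 1  t=0,i=2
  .#... -> .   bit 8 = 0  t=0,i=5
  ..### -> #   bit 7 = 1  t=0,i=15
  ..##. -> .   bit 6 = 0  t=3,i=2
  ..#.# -> .   bit 5 = 0  t=2,i=7
  ..#.. -> #   bit 4 = 1  t=0,i=1
  ...## -> .   bit 3 = 0  t=0,i=14
  ...#. -> .   bit 2 = 0  t=0,i=7
  ....# -> .   bit 1 = 0  t=5,i=2
  ..... -> .   bit 0 = 0  t=5,i=1
  bits 01011000000111111010111010010000 = 1478471312

1478471312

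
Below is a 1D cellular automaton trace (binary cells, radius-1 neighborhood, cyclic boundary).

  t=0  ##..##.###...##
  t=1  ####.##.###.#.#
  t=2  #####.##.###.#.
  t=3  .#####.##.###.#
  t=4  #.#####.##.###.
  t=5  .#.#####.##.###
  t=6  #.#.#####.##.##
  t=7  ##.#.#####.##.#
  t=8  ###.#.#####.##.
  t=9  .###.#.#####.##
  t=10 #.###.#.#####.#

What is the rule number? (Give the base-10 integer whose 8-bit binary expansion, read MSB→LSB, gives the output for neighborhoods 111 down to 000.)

  nb ###: next=#  (t=0,i=0, bit7=1)
  nb ##.: next=#  (t=0,i=1, bit6=1)
  nb #.#: next=#  (t=0,i=6, bit5=1)
  nb #..: next=#  (t=0,i=2, bit4=1)
  nb .##: next=.  (t=0,i=4, bit3=0)
  nb .#.: next=.  (t=1,i=12, bit2=0)
  nb ..#: next=#  (t=0,i=3, bit1=1)
  nb ...: next=.  (t=0,i=11, bit0=0)
  bits 11110010 = 242

242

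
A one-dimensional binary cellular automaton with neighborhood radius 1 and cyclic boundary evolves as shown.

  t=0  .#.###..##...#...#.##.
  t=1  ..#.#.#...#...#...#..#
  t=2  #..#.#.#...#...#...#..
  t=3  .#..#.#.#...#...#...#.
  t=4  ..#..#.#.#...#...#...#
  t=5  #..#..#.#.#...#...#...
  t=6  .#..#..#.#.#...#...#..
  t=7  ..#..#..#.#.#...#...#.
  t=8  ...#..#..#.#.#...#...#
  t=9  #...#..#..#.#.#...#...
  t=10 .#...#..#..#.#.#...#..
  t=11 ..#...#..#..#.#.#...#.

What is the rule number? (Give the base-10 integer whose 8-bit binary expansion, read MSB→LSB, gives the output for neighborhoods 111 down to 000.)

176

  nb ###: next=#  (t=0,i=4, bit7=1)
  nb ##.: next=.  (t=0,i=5, bit6=0)
  nb #.#: next=#  (t=0,i=2, bit5=1)
  nb #..: next=#  (t=0,i=6, bit4=1)
  nb .##: next=.  (t=0,i=3, bit3=0)
  nb .#.: next=.  (t=0,i=1, bit2=0)
  nb ..#: next=.  (t=0,i=0, bit1=0)
  nb ...: next=.  (t=0,i=11, bit0=0)
  bits 10110000 = 176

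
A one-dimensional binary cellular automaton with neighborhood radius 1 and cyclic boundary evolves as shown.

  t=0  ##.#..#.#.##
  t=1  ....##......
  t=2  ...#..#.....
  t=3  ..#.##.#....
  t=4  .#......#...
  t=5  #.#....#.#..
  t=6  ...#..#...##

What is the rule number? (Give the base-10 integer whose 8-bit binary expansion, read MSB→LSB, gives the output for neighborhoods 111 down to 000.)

18

  [7] ### => .  t=0,i=0
  [6] ##. => .  t=0,i=1
  [5] #.# => .  t=0,i=2
  [4] #.. => #  t=0,i=4
  [3] .## => .  t=0,i=10
  [2] .#. => .  t=0,i=3
  [1] ..# => #  t=0,i=5
  [0] ... => .  t=1,i=0
  bits 00010010 = 18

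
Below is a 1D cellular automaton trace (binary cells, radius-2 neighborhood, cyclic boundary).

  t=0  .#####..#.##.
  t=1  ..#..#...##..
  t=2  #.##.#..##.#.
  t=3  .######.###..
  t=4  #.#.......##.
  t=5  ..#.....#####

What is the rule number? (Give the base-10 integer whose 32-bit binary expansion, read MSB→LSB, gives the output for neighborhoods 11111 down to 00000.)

  #####|.  b31=0 t=0,i=3
  ####.|.  b30=0 t=0,i=4
  ###.#|.  b29=0 t=3,i=6
  ###..|#  b28=1 t=0,i=5
  ##.##|.  b27=0 t=3,i=7
  ##.#.|#  b26=1 t=2,i=4
  ##..#|.  b25=0 t=0,i=6
  ##...|#  b24=1 t=1,i=11
  #.###|.  b23=0 t=3,i=8
  #.##.|#  b22=1 t=0,i=10
  #.#.#|.  b21=0 t=2,i=0
  #.#..|#  b20=1 t=2,i=5
  #..##|.  b19=0 t=0,i=0
  #..#.|.  b18=0 t=0,i=7
  #...#|.  b17=0 t=1,i=7
  #....|.  b16=0 t=1,i=12
  .####|#  b15=1 t=0,i=2
  .###.|.  b14=0 t=3,i=9
  .##.#|#  b13=1 t=2,i=3
  .##..|.  b12=0 t=0,i=11
  .#.##|#  b11=1 t=0,i=9
  .#.#.|.  b10=0 t=2,i=12
  .#..#|#  b9=1 t=1,i=3
  .#...|.  b8=0 t=1,i=6
  ..###|.  b7=0 t=0,i=1
  ..##.|#  b6=1 t=1,i=9
  ..#.#|.  b5=0 t=0,i=8
  ..#..|#  b4=1 t=1,i=2
  ...##|#  b3=1 t=1,i=8
  ...#.|.  b2=0 t=1,i=1
  ....#|#  b1=1 t=1,i=0
  .....|.  b0=0 t=4,i=5
  bits 00010101010100001010101001011010 = 357608026

357608026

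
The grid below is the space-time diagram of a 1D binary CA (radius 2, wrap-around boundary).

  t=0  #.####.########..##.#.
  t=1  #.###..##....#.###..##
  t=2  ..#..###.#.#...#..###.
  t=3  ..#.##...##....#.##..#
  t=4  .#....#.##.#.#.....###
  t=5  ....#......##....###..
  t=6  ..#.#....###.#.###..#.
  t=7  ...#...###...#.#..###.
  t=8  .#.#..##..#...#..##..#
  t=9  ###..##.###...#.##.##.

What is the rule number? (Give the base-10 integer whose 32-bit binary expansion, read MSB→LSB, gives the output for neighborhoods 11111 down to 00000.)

  [31] ##### => .  t=0,i=9
  [30] ####. => #  t=0,i=4
  [29] ###.# => .  t=0,i=5
  [28] ###.. => .  t=0,i=14
  [27] ##.## => .  t=0,i=6
  [26] ##.#. => .  t=0,i=19
  [25] ##..# => #  t=0,i=15
  [24] ##... => #  t=1,i=9
  [23] #.### => #  t=0,i=2
  [22] #.##. => .  t=3,i=4
  [21] #.#.# => #  t=0,i=0
  [20] #.#.. => .  t=2,i=11
  [19] #..## => #  t=0,i=16
  [18] #..#. => #  t=3,i=1
  [17] #...# => .  t=2,i=0
  [16] #.... => .  t=1,i=10
  [15] .#### => #  t=0,i=3
  [14] .###. => .  t=1,i=3
  [13] .##.# => .  t=0,i=18
  [12] .##.. => .  t=1,i=8
  [11] .#.## => .  t=0,i=1
  [10] .#.#. => #  t=0,i=21
  [9] .#..# => .  t=2,i=3
  [8] .#... => .  t=2,i=12
  [7] ..### => #  t=1,i=20
  [6] ..##. => #  t=0,i=17
  [5] ..#.# => .  t=1,i=13
  [4] ..#.. => #  t=2,i=2
  [3] ...## => #  t=3,i=8
  [2] ...#. => .  t=1,i=12
  [1] ....# => #  t=1,i=11
  [0] ..... => .  t=4,i=16
  bits 01000011101011001000010011011010 = 1135379674

1135379674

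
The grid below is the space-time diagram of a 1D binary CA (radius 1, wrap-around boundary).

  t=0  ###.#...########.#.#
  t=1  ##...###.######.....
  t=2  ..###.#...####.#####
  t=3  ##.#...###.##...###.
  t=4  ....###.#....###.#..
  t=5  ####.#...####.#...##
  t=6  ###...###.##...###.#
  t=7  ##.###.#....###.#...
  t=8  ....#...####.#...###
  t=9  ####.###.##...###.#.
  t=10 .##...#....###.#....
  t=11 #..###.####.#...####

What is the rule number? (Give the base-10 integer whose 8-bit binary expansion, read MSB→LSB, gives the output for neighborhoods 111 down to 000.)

147

  nb ###: next=#  (t=0,i=0, bit7=1)
  nb ##.: next=.  (t=0,i=2, bit6=0)
  nb #.#: next=.  (t=0,i=3, bit5=0)
  nb #..: next=#  (t=0,i=5, bit4=1)
  nb .##: next=.  (t=0,i=8, bit3=0)
  nb .#.: next=.  (t=0,i=4, bit2=0)
  nb ..#: next=#  (t=0,i=7, bit1=1)
  nb ...: next=#  (t=0,i=6, bit0=1)
  bits 10010011 = 147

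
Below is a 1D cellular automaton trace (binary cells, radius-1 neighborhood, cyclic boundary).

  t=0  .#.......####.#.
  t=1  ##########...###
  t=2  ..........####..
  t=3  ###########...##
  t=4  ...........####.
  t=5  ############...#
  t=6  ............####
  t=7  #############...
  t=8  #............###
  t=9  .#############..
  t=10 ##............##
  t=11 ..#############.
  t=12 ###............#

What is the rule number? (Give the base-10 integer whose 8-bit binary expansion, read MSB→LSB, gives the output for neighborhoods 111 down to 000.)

63

  [7] ### => .  t=0,i=10
  [6] ##. => .  t=0,i=12
  [5] #.# => #  t=0,i=13
  [4] #.. => #  t=0,i=2
  [3] .## => #  t=0,i=9
  [2] .#. => #  t=0,i=1
  [1] ..# => #  t=0,i=0
  [0] ... => #  t=0,i=3
  bits 00111111 = 63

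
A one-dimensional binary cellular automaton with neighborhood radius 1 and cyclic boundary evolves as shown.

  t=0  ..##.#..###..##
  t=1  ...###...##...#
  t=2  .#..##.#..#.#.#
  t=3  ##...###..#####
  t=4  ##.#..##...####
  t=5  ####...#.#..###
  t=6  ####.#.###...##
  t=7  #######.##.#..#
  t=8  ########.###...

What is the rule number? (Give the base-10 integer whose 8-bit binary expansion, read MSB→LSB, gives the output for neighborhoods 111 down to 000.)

229

  nb ###: next=#  (t=0,i=9, bit7=1)
  nb ##.: next=#  (t=0,i=3, bit6=1)
  nb #.#: next=#  (t=0,i=4, bit5=1)
  nb #..: next=.  (t=0,i=0, bit4=0)
  nb .##: next=.  (t=0,i=2, bit3=0)
  nb .#.: next=#  (t=0,i=5, bit2=1)
  nb ..#: next=.  (t=0,i=1, bit1=0)
  nb ...: next=#  (t=1,i=1, bit0=1)
  bits 11100101 = 229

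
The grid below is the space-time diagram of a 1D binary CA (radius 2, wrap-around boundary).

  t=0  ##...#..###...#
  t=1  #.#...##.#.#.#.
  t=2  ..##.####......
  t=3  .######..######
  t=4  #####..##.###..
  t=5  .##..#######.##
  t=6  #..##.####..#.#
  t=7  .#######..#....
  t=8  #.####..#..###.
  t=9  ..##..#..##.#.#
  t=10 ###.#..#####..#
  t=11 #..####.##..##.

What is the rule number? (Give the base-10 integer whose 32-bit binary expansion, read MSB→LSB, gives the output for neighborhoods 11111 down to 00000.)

  nb #####: next=#  (t=3,i=3, bit31=1)
  nb ####.: next=.  (t=2,i=7, bit30=0)
  nb ###.#: next=.  (t=3,i=14, bit29=0)
  nb ###..: next=.  (t=0,i=1, bit28=0)
  nb ##.##: next=#  (t=2,i=4, bit27=1)
  nb ##.#.: next=#  (t=1,i=8, bit26=1)
  nb ##..#: next=#  (t=3,i=7, bit25=1)
  nb ##...: next=#  (t=0,i=2, bit24=1)
  nb #.###: next=#  (t=2,i=5, bit23=1)
  nb #.##.: next=.  (t=5,i=1, bit22=0)
  nb #.#.#: next=.  (t=1,i=0, bit21=0)
  nb #.#..: next=#  (t=1,i=2, bit20=1)
  nb #..##: next=#  (t=0,i=7, bit19=1)
  nb #..#.: next=.  (t=6,i=11, bit18=0)
  nb #...#: next=.  (t=0,i=3, bit17=0)
  nb #....: next=#  (t=2,i=10, bit16=1)
  nb .####: next=#  (t=2,i=6, bit15=1)
  nb .###.: next=#  (t=0,i=0, bit14=1)
  nb .##.#: next=#  (t=1,i=7, bit13=1)
  nb .##..: next=.  (t=5,i=2, bit12=0)
  nb .#.##: next=.  (t=6,i=13, bit11=0)
  nb .#.#.: next=.  (t=1,i=1, bit10=0)
  nb .#..#: next=#  (t=0,i=6, bit9=1)
  nb .#...: next=#  (t=1,i=3, bit8=1)
  nb ..###: next=.  (t=0,i=8, bit7=0)
  nb ..##.: next=#  (t=1,i=6, bit6=1)
  nb ..#.#: next=.  (t=6,i=12, bit5=0)
  nb ..#..: next=.  (t=0,i=5, bit4=0)
  nb ...##: next=#  (t=0,i=13, bit3=1)
  nb ...#.: next=.  (t=0,i=4, bit2=0)
  nb ....#: next=.  (t=2,i=0, bit1=0)
  nb .....: next=#  (t=2,i=11, bit0=1)
  bits 10001111100110011110001101001001 = 2409227081

2409227081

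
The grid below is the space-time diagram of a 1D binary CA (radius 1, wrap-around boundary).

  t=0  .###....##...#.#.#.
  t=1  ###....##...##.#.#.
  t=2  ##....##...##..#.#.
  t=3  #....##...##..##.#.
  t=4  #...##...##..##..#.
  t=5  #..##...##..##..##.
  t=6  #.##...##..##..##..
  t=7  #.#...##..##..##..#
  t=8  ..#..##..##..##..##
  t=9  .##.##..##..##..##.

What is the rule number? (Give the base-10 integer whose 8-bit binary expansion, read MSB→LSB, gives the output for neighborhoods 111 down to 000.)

142

  ### -> #   bit 7 = 1  t=0,i=2
  ##. -> .   bit 6 = 0  t=0,i=3
  #.# -> .   bit 5 = 0  t=0,i=14
  #.. -> .   bit 4 = 0  t=0,i=4
  .## -> #   bit 3 = 1  t=0,i=1
  .#. -> #   bit 2 = 1  t=0,i=13
  ..# -> #   bit 1 = 1  t=0,i=0
  ... -> .   bit 0 = 0  t=0,i=5
  bits 10001110 = 142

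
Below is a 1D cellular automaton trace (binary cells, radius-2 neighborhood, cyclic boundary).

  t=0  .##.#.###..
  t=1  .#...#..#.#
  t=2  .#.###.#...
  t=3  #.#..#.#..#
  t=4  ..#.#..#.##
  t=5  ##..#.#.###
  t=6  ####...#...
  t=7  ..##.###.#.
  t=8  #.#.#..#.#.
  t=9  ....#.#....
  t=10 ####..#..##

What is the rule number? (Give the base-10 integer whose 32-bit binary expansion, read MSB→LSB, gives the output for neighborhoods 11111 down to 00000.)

  [31] ##### => .  t=5,i=10
  [30] ####. => #  t=5,i=0
  [29] ###.# => #  t=2,i=5
  [28] ###.. => #  t=0,i=8
  [27] ##.## => #  t=7,i=4
  [26] ##.#. => .  t=0,i=3
  [25] ##..# => #  t=4,i=0
  [24] ##... => .  t=0,i=9
  [23] #.### => .  t=0,i=6
  [22] #.##. => #  t=4,i=9
  [21] #.#.# => .  t=0,i=4
  [20] #.#.. => #  t=1,i=1
  [19] #..## => #  t=3,i=9
  [18] #..#. => #  t=1,i=7
  [17] #...# => #  t=0,i=10
  [16] #.... => .  t=2,i=9
  [15] .#### => .  t=5,i=9
  [14] .###. => .  t=0,i=7
  [13] .##.# => .  t=0,i=2
  [12] .##.. => #  t=4,i=10
  [11] .#.## => #  t=0,i=5
  [10] .#.#. => .  t=1,i=0
  [9] .#..# => .  t=1,i=6
  [8] .#... => .  t=1,i=2
  [7] ..### => .  t=6,i=0
  [6] ..##. => #  t=0,i=1
  [5] ..#.# => .  t=1,i=8
  [4] ..#.. => #  t=1,i=5
  [3] ...## => .  t=0,i=0
  [2] ...#. => #  t=1,i=4
  [1] ....# => #  t=2,i=10
  [0] ..... => #  t=9,i=0
  bits 01111010010111100001100001010111 = 2052986967

2052986967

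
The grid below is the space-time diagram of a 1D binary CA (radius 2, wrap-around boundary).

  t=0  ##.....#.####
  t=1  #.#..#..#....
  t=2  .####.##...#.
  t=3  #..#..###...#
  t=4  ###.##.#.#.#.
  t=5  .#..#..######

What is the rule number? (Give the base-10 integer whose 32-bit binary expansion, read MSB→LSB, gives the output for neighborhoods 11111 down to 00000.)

1132224010

  nb #####: next=.  (t=0,i=11, bit31=0)
  nb ####.: next=#  (t=0,i=0, bit30=1)
  nb ###.#: next=.  (t=2,i=4, bit29=0)
  nb ###..: next=.  (t=0,i=1, bit28=0)
  nb ##.##: next=.  (t=2,i=5, bit27=0)
  nb ##.#.: next=.  (t=4,i=6, bit26=0)
  nb ##..#: next=#  (t=3,i=1, bit25=1)
  nb ##...: next=#  (t=0,i=2, bit24=1)
  nb #.###: next=.  (t=0,i=9, bit23=0)
  nb #.##.: next=#  (t=2,i=6, bit22=1)
  nb #.#.#: next=#  (t=4,i=7, bit21=1)
  nb #.#..: next=#  (t=1,i=2, bit20=1)
  nb #..##: next=#  (t=2,i=0, bit19=1)
  nb #..#.: next=#  (t=1,i=4, bit18=1)
  nb #...#: next=.  (t=2,i=9, bit17=0)
  nb #....: next=.  (t=0,i=3, bit16=0)
  nb .####: next=.  (t=0,i=10, bit15=0)
  nb .###.: next=#  (t=3,i=7, bit14=1)
  nb .##.#: next=.  (t=4,i=5, bit13=0)
  nb .##..: next=#  (t=2,i=7, bit12=1)
  nb .#.##: next=#  (t=0,i=8, bit11=1)
  nb .#.#.: next=#  (t=1,i=1, bit10=1)
  nb .#..#: next=#  (t=1,i=3, bit9=1)
  nb .#...: next=.  (t=1,i=9, bit8=0)
  nb ..###: next=.  (t=2,i=1, bit7=0)
  nb ..##.: next=.  (t=3,i=12, bit6=0)
  nb ..#.#: next=.  (t=0,i=7, bit5=0)
  nb ..#..: next=.  (t=1,i=5, bit4=0)
  nb ...##: next=#  (t=3,i=11, bit3=1)
  nb ...#.: next=.  (t=0,i=6, bit2=0)
  nb ....#: next=#  (t=0,i=5, bit1=1)
  nb .....: next=.  (t=0,i=4, bit0=0)
  bits 01000011011111000101111000001010 = 1132224010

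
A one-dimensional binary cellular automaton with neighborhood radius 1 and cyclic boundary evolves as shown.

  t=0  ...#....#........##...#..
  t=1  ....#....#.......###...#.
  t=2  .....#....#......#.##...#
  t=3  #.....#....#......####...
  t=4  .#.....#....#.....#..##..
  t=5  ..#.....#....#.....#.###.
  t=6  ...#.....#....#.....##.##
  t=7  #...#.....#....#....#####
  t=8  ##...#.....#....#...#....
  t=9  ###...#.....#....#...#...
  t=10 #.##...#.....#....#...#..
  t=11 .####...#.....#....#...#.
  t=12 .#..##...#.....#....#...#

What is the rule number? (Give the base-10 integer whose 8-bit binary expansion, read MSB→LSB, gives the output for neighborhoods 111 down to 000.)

120

  [7] ### => .  t=1,i=18
  [6] ##. => #  t=0,i=18
  [5] #.# => #  t=2,i=18
  [4] #.. => #  t=0,i=4
  [3] .## => #  t=0,i=17
  [2] .#. => .  t=0,i=3
  [1] ..# => .  t=0,i=2
  [0] ... => .  t=0,i=0
  bits 01111000 = 120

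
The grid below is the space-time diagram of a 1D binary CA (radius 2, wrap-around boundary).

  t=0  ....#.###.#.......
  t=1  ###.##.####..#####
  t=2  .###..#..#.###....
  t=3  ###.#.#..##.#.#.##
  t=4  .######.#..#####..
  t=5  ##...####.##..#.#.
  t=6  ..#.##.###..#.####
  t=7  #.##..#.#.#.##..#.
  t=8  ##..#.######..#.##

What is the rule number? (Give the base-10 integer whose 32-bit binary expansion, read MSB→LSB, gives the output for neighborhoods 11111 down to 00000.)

  ##### -> .   bit 31 = 0  t=1,i=0
  ####. -> #   bit 30 = 1  t=1,i=1
  ###.# -> #   bit 29 = 1  t=0,i=8
  ###.. -> .   bit 28 = 0  t=1,i=10
  ##.## -> #   bit 27 = 1  t=1,i=3
  ##.#. -> #   bit 26 = 1  t=0,i=9
  ##..# -> #   bit 25 = 1  t=1,i=11
  ##... -> #   bit 24 = 1  t=2,i=14
  #.### -> .   bit 23 = 0  t=0,i=6
  #.##. -> .   bit 22 = 0  t=1,i=4
  #.#.# -> #   bit 21 = 1  t=3,i=4
  #.#.. -> #   bit 20 = 1  t=0,i=10
  #..## -> #   bit 19 = 1  t=1,i=12
  #..#. -> .   bit 18 = 0  t=2,i=5
  #...# -> .   bit 17 = 0  t=4,i=17
  #.... -> .   bit 16 = 0  t=0,i=12
  .#### -> .   bit 15 = 0  t=1,i=8
  .###. -> #   bit 14 = 1  t=0,i=7
  .##.# -> .   bit 13 = 0  t=1,i=5
  .##.. -> .   bit 12 = 0  t=5,i=1
  .#.## -> #   bit 11 = 1  t=0,i=5
  .#.#. -> #   bit 10 = 1  t=3,i=5
  .#..# -> .   bit 9 = 0  t=2,i=7
  .#... -> .   bit 8 = 0  t=0,i=11
  ..### -> #   bit 7 = 1  t=1,i=13
  ..##. -> .   bit 6 = 0  t=3,i=9
  ..#.# -> #   bit 5 = 1  t=0,i=4
  ..#.. -> #   bit 4 = 1  t=2,i=6
  ...## -> #   bit 3 = 1  t=2,i=0
  ...#. -> .   bit 2 = 0  t=0,i=3
  ....# -> #   bit 1 = 1  t=0,i=2
  ..... -> #   bit 0 = 1  t=0,i=0
  bits 01101111001110000100110010111011 = 1865960635

1865960635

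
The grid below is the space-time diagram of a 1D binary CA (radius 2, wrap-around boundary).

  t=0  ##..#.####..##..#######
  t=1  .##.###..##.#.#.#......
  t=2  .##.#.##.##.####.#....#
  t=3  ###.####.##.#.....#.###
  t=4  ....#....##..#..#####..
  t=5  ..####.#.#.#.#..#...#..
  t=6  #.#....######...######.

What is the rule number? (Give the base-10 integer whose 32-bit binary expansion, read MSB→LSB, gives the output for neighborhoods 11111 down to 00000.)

316812790

  #####|.  b31=0 t=0,i=18
  ####.|.  b30=0 t=0,i=0
  ###.#|.  b29=0 t=2,i=15
  ###..|#  b28=1 t=0,i=1
  ##.##|.  b27=0 t=1,i=3
  ##.#.|.  b26=0 t=1,i=11
  ##..#|#  b25=1 t=0,i=2
  ##...|.  b24=0 t=4,i=21
  #.###|#  b23=1 t=0,i=6
  #.##.|#  b22=1 t=2,i=1
  #.#.#|#  b21=1 t=1,i=12
  #.#..|.  b20=0 t=1,i=16
  #..##|.  b19=0 t=0,i=11
  #..#.|.  b18=0 t=0,i=3
  #...#|#  b17=1 t=5,i=18
  #....|.  b16=0 t=1,i=18
  .####|.  b15=0 t=0,i=7
  .###.|.  b14=0 t=1,i=5
  .##.#|#  b13=1 t=1,i=2
  .##..|.  b12=0 t=0,i=13
  .#.##|#  b11=1 t=0,i=5
  .#.#.|#  b10=1 t=1,i=13
  .#..#|.  b9=0 t=4,i=14
  .#...|#  b8=1 t=1,i=17
  ..###|#  b7=1 t=0,i=16
  ..##.|#  b6=1 t=0,i=12
  ..#.#|#  b5=1 t=0,i=4
  ..#..|#  b4=1 t=4,i=4
  ...##|.  b3=0 t=1,i=0
  ...#.|#  b2=1 t=2,i=21
  ....#|#  b1=1 t=1,i=22
  .....|.  b0=0 t=1,i=19
  bits 00010010111000100010110111110110 = 316812790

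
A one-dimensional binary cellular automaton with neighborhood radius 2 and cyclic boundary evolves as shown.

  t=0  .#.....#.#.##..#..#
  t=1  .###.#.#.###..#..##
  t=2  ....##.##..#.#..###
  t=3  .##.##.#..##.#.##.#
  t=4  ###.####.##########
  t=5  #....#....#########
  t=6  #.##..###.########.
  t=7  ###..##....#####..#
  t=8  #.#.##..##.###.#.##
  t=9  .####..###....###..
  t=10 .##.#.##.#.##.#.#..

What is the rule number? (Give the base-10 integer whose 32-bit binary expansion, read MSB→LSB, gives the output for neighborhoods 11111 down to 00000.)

2491263458

  #####|#  b31=1 t=4,i=0
  ####.|.  b30=0 t=4,i=1
  ###.#|.  b29=0 t=1,i=3
  ###..|#  b28=1 t=1,i=11
  ##.##|.  b27=0 t=1,i=0
  ##.#.|#  b26=1 t=1,i=4
  ##..#|.  b25=0 t=0,i=13
  ##...|.  b24=0 t=2,i=0
  #.###|.  b23=0 t=1,i=1
  #.##.|#  b22=1 t=0,i=11
  #.#.#|#  b21=1 t=0,i=9
  #.#..|#  b20=1 t=0,i=1
  #..##|#  b19=1 t=1,i=16
  #..#.|#  b18=1 t=0,i=14
  #...#|.  b17=0 t=9,i=18
  #....|#  b16=1 t=0,i=3
  .####|#  b15=1 t=4,i=5
  .###.|.  b14=0 t=1,i=2
  .##.#|#  b13=1 t=1,i=18
  .##..|.  b12=0 t=0,i=12
  .#.##|#  b11=1 t=0,i=10
  .#.#.|.  b10=0 t=0,i=0
  .#..#|.  b9=0 t=0,i=16
  .#...|#  b8=1 t=0,i=2
  ..###|#  b7=1 t=2,i=16
  ..##.|#  b6=1 t=1,i=17
  ..#.#|#  b5=1 t=0,i=7
  ..#..|.  b4=0 t=0,i=15
  ...##|.  b3=0 t=2,i=3
  ...#.|.  b2=0 t=0,i=6
  ....#|#  b1=1 t=0,i=5
  .....|.  b0=0 t=0,i=4
  bits 10010100011111011010100111100010 = 2491263458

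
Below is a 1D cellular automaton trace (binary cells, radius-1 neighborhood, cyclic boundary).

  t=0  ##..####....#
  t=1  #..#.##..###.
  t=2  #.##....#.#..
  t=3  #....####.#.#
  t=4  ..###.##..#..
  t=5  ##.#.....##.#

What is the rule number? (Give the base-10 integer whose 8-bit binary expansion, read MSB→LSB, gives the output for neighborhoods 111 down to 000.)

  nb ###: next=#  (t=0,i=0, bit7=1)
  nb ##.: next=.  (t=0,i=1, bit6=0)
  nb #.#: next=.  (t=1,i=4, bit5=0)
  nb #..: next=.  (t=0,i=2, bit4=0)
  nb .##: next=.  (t=0,i=4, bit3=0)
  nb .#.: next=#  (t=1,i=0, bit2=1)
  nb ..#: next=#  (t=0,i=3, bit1=1)
  nb ...: next=#  (t=0,i=9, bit0=1)
  bits 10000111 = 135

135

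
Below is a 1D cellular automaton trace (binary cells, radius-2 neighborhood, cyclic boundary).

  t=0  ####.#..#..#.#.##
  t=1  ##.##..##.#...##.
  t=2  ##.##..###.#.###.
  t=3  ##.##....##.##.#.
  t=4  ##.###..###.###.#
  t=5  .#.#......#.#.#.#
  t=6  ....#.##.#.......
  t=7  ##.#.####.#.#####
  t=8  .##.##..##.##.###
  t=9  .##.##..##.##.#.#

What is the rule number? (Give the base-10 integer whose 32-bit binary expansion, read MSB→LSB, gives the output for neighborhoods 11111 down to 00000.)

  ##### -> #   bit 31 = 1  t=0,i=0
  ####. -> .   bit 30 = 0  t=0,i=2
  ###.# -> #   bit 29 = 1  t=0,i=3
  ###.. -> .   bit 28 = 0  t=4,i=5
  ##.## -> .   bit 27 = 0  t=1,i=2
  ##.#. -> #   bit 26 = 1  t=0,i=4
  ##..# -> .   bit 25 = 0  t=1,i=5
  ##... -> #   bit 24 = 1  t=3,i=5
  #.### -> #   bit 23 = 1  t=0,i=15
  #.##. -> #   bit 22 = 1  t=1,i=0
  #.#.# -> .   bit 21 = 0  t=0,i=13
  #.#.. -> .   bit 20 = 0  t=0,i=5
  #..## -> .   bit 19 = 0  t=1,i=6
  #..#. -> #   bit 18 = 1  t=0,i=7
  #...# -> .   bit 17 = 0  t=1,i=12
  #.... -> .   bit 16 = 0  t=3,i=6
  .#### -> .   bit 15 = 0  t=0,i=16
  .###. -> .   bit 14 = 0  t=2,i=8
  .##.# -> #   bit 13 = 1  t=1,i=1
  .##.. -> #   bit 12 = 1  t=1,i=4
  .#.## -> #   bit 11 = 1  t=0,i=14
  .#.#. -> .   bit 10 = 0  t=0,i=12
  .#..# -> .   bit 9 = 0  t=0,i=6
  .#... -> #   bit 8 = 1  t=1,i=11
  ..### -> .   bit 7 = 0  t=2,i=7
  ..##. -> #   bit 6 = 1  t=1,i=7
  ..#.# -> .   bit 5 = 0  t=0,i=11
  ..#.. -> #   bit 4 = 1  t=0,i=8
  ...## -> #   bit 3 = 1  t=1,i=13
  ...#. -> #   bit 2 = 1  t=5,i=9
  ....# -> .   bit 1 = 0  t=3,i=7
  ..... -> #   bit 0 = 1  t=5,i=6
  bits 10100101110001000011100101011101 = 2781100381

2781100381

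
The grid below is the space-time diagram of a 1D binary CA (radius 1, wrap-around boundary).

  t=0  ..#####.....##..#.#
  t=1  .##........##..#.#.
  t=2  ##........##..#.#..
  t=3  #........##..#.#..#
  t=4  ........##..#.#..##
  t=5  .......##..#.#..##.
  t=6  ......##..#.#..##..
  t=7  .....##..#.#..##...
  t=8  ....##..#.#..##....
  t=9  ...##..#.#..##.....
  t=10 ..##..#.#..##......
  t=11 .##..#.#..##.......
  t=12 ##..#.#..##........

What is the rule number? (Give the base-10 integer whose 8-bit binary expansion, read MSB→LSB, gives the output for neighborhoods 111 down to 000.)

  [7] ### => .  t=0,i=3
  [6] ##. => .  t=0,i=6
  [5] #.# => #  t=0,i=17
  [4] #.. => .  t=0,i=0
  [3] .## => #  t=0,i=2
  [2] .#. => .  t=0,i=16
  [1] ..# => #  t=0,i=1
  [0] ... => .  t=0,i=8
  bits 00101010 = 42

42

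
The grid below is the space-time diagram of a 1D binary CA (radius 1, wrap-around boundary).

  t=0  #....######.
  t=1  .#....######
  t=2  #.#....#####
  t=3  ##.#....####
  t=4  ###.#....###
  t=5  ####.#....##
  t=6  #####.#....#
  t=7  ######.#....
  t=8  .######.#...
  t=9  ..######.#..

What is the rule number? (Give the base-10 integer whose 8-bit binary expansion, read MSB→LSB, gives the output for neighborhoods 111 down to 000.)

240

  ###|#  b7=1 t=0,i=6
  ##.|#  b6=1 t=0,i=10
  #.#|#  b5=1 t=0,i=11
  #..|#  b4=1 t=0,i=1
  .##|.  b3=0 t=0,i=5
  .#.|.  b2=0 t=0,i=0
  ..#|.  b1=0 t=0,i=4
  ...|.  b0=0 t=0,i=2
  bits 11110000 = 240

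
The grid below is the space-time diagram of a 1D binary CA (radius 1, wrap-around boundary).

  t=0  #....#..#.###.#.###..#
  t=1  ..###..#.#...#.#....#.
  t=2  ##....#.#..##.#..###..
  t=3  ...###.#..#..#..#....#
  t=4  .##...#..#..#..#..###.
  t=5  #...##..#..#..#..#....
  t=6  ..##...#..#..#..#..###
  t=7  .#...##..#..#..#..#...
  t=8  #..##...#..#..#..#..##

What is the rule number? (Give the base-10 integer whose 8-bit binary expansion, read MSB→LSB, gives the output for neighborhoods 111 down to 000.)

  [7] ### => .  t=0,i=11
  [6] ##. => .  t=0,i=0
  [5] #.# => #  t=0,i=9
  [4] #.. => .  t=0,i=1
  [3] .## => .  t=0,i=10
  [2] .#. => .  t=0,i=5
  [1] ..# => #  t=0,i=4
  [0] ... => #  t=0,i=2
  bits 00100011 = 35

35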